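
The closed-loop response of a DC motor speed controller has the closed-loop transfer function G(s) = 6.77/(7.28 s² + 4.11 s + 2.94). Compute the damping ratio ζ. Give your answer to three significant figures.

Dividing through by 7.28: denominator becomes s² + 0.5646 s + 0.4038.
So ω_n = √0.4038 = 0.635 rad/s and ζ = 0.5646/(2·0.635) = 0.444.

ζ ≈ 0.444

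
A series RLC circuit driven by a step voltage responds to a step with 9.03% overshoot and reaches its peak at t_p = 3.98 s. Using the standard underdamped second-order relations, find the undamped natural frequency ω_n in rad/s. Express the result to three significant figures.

ζ from %OS: ζ = |ln 0.0903|/√(π²+ln²0.0903) = 0.608.
From t_p = π/ω_d, ω_d = π/3.98 = 0.789 rad/s, so ω_n = ω_d/√(1−ζ²) = 0.994 rad/s.

ω_n ≈ 0.994 rad/s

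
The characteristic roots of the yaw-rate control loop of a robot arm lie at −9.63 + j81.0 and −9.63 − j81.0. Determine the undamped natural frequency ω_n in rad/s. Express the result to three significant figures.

ω_n ≈ 81.6 rad/s

|pole| = ω_n = √(9.63² + 81.0²) = 81.6 rad/s; ζ = cos θ = σ/ω_n = 0.118.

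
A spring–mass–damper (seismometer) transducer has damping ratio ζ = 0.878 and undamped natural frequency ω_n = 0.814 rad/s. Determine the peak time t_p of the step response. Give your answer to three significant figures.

t_p ≈ 8.06 s

The damped frequency is ω_d = ω_n√(1−ζ²) = 0.814·√(1−0.771) = 0.390 rad/s.
Peak time t_p = π/ω_d = π/0.390 = 8.06 s.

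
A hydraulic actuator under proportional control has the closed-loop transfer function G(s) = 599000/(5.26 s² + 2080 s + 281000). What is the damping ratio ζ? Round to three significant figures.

ζ ≈ 0.855

Dividing through by 5.26: denominator becomes s² + 395.4 s + 53420.
So ω_n = √53420 = 231 rad/s and ζ = 395.4/(2·231) = 0.855.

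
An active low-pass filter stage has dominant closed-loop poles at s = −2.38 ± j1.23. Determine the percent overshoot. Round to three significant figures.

The poles are at −σ ± jω_d with σ = 2.38 and ω_d = 1.23, so ω_n = √(σ²+ω_d²) = 2.68 rad/s and ζ = σ/ω_n = 0.888.
%OS = 100 e^{−πζ/√(1−ζ²)} with ζ = 0.888 gives 0.229%.

%OS ≈ 0.229%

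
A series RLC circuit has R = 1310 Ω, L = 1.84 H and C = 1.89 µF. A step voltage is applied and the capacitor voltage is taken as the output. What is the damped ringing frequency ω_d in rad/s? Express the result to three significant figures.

For a series RLC circuit (capacitor voltage as output), ω_n = 1/√(LC) = 1/√(1.84 H · 1.89 µF) = 536 rad/s.
ζ = (R/2)·√(C/L) = (1310/2)·√(1.89 µF/1.84 H) = 0.664.
ω_d = 536·√(1 − 0.664²) = 401 rad/s.

ω_d ≈ 401 rad/s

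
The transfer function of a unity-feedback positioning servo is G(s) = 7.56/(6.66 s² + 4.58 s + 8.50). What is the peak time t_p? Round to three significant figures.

Dividing through by 6.66: denominator becomes s² + 0.6877 s + 1.276.
So ω_n = √1.276 = 1.13 rad/s and ζ = 0.6877/(2·1.13) = 0.304.
ω_d = 1.13·√(1 − 0.304²) = 1.08 rad/s. t_p = π/ω_d = 2.92 s.

t_p ≈ 2.92 s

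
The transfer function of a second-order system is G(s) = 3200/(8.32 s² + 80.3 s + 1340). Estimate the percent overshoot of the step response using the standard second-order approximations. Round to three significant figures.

Dividing through by 8.32: denominator becomes s² + 9.651 s + 161.1.
So ω_n = √161.1 = 12.7 rad/s and ζ = 9.651/(2·12.7) = 0.380.
%OS = 100 e^{−πζ/√(1−ζ²)} with ζ = 0.380 gives 27.5%.

%OS ≈ 27.5%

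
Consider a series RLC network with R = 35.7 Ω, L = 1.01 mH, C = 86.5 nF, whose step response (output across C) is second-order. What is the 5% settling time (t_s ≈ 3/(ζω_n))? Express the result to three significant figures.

t_s ≈ 0.000170 s

For a series RLC circuit (capacitor voltage as output), ω_n = 1/√(LC) = 1/√(1.01 mH · 86.5 nF) = 107000 rad/s.
ζ = (R/2)·√(C/L) = (35.7/2)·√(86.5 nF/1.01 mH) = 0.165.
t_s ≈ 3/(ζω_n) = 0.000170 s.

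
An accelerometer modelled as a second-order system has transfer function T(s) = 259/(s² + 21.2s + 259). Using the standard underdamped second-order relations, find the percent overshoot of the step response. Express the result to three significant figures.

Matching coefficients with s² + 2ζω_n s + ω_n² gives ω_n² = 259 ⇒ ω_n = 16.1 rad/s, and ζ = 21.2/(2ω_n) = 0.659.
%OS = 100·exp(−πζ/√(1−ζ²)) = 6.39%.

%OS ≈ 6.39%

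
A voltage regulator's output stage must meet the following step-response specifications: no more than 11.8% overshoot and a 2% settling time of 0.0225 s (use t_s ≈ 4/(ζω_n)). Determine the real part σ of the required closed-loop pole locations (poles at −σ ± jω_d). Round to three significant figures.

The settling-time spec alone fixes σ = ζω_n = 4/t_s = 4/0.0225 = 178.
(Overshoot then fixes ζ = 0.562 and hence ω_d = σ·√(1−ζ²)/ζ = 261 rad/s.)

σ ≈ 178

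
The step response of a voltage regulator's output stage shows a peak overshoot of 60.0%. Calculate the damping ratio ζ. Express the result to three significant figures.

ζ = −ln(OS)/√(π² + (ln OS)²). With OS = 0.600, ln OS = −0.5108 and ζ = 0.5108/3.183 = 0.160.

ζ ≈ 0.160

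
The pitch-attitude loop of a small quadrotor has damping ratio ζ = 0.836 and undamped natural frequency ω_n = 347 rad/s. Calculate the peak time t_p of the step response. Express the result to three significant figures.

The damped frequency is ω_d = ω_n√(1−ζ²) = 347·√(1−0.699) = 190 rad/s.
Peak time t_p = π/ω_d = π/190 = 0.0165 s.

t_p ≈ 0.0165 s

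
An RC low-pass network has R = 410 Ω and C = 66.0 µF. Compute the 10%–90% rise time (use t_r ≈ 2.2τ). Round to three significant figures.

t_r ≈ 0.0595 s

τ = RC = 410 × 66.0 µF = 0.0271 s.
t_r ≈ 2.2τ = 0.0595 s.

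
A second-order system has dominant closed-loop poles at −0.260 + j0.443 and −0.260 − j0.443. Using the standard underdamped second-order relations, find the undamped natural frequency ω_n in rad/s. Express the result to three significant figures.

|pole| = ω_n = √(0.260² + 0.443²) = 0.514 rad/s; ζ = cos θ = σ/ω_n = 0.506.

ω_n ≈ 0.514 rad/s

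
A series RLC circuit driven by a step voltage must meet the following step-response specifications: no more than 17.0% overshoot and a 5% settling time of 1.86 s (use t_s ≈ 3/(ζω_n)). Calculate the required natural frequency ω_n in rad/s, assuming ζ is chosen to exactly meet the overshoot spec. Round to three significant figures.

ω_n ≈ 3.28 rad/s

ζ = −ln(OS)/√(π² + (ln OS)²). With OS = 0.170, ln OS = −1.772 and ζ = 1.772/3.607 = 0.491.
Then ω_n = 3/(ζ t_s) = 3/(0.491 × 1.86) = 3.28 rad/s.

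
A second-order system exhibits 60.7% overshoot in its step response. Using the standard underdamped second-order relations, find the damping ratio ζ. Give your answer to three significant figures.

ζ ≈ 0.157

Inverting the overshoot relation: ζ = |ln 0.607|/√(π² + ln²0.607) = 0.157.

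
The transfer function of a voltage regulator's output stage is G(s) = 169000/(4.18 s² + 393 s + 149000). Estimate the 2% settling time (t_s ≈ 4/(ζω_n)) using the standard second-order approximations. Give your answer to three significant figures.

t_s ≈ 0.0851 s

Dividing through by 4.18: denominator becomes s² + 94.02 s + 35650.
So ω_n = √35650 = 189 rad/s and ζ = 94.02/(2·189) = 0.249.
t_s ≈ 4/(ζω_n) = 0.0851 s.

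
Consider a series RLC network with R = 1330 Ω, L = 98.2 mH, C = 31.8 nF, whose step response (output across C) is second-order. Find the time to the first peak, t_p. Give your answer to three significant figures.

t_p ≈ 0.000190 s

For a series RLC circuit (capacitor voltage as output), ω_n = 1/√(LC) = 1/√(98.2 mH · 31.8 nF) = 17900 rad/s.
ζ = (R/2)·√(C/L) = (1330/2)·√(31.8 nF/98.2 mH) = 0.378.
ω_d = 17900·√(1 − 0.378²) = 16600 rad/s. t_p = π/ω_d = 0.000190 s.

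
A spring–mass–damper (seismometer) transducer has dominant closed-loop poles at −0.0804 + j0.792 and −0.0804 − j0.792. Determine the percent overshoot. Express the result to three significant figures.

|pole| = ω_n = √(0.0804² + 0.792²) = 0.796 rad/s; ζ = cos θ = σ/ω_n = 0.101.
Overshoot: exp(−π·0.101/√(1−0.101²)) = 0.727, i.e. 72.7%.

%OS ≈ 72.7%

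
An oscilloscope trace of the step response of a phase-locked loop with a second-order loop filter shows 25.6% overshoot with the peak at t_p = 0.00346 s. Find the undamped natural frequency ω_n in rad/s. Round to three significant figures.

ω_n ≈ 990 rad/s

The overshoot fixes ζ = −ln(OS)/√(π²+ln²(OS)) = 0.398.
From t_p = π/ω_d, ω_d = π/0.00346 = 908 rad/s, so ω_n = ω_d/√(1−ζ²) = 990 rad/s.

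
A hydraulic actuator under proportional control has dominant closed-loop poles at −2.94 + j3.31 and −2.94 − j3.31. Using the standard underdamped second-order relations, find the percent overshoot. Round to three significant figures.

%OS ≈ 6.14%

The poles are at −σ ± jω_d with σ = 2.94 and ω_d = 3.31, so ω_n = √(σ²+ω_d²) = 4.43 rad/s and ζ = σ/ω_n = 0.664.
%OS = 100 e^{−πζ/√(1−ζ²)} with ζ = 0.664 gives 6.14%.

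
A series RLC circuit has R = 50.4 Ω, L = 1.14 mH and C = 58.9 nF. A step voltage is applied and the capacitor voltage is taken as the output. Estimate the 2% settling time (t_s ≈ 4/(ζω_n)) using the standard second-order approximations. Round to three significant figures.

For a series RLC circuit (capacitor voltage as output), ω_n = 1/√(LC) = 1/√(1.14 mH · 58.9 nF) = 122000 rad/s.
ζ = (R/2)·√(C/L) = (50.4/2)·√(58.9 nF/1.14 mH) = 0.181.
t_s ≈ 4/(ζω_n) = 0.000181 s.

t_s ≈ 0.000181 s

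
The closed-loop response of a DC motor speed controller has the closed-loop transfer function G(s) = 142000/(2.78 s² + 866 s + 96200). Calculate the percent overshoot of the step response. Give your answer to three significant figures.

%OS ≈ 0.814%

Dividing through by 2.78: denominator becomes s² + 311.5 s + 34600.
So ω_n = √34600 = 186 rad/s and ζ = 311.5/(2·186) = 0.837.
%OS = 100·exp(−πζ/√(1−ζ²)) = 0.814%.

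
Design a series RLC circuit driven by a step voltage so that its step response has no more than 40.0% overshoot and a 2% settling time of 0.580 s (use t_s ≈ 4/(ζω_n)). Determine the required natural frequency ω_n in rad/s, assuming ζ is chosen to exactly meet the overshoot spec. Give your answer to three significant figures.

Inverting the overshoot relation: ζ = |ln 0.400|/√(π² + ln²0.400) = 0.280.
Then ω_n = 4/(ζ t_s) = 4/(0.280 × 0.580) = 24.6 rad/s.

ω_n ≈ 24.6 rad/s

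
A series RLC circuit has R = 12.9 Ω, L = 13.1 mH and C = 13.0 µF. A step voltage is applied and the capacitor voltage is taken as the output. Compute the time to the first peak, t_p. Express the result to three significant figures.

t_p ≈ 0.00132 s

For a series RLC circuit (capacitor voltage as output), ω_n = 1/√(LC) = 1/√(13.1 mH · 13.0 µF) = 2420 rad/s.
ζ = (R/2)·√(C/L) = (12.9/2)·√(13.0 µF/13.1 mH) = 0.203.
The damped frequency ω_d = ω_n√(1−ζ²) = 2370 rad/s. t_p = π/ω_d = 0.00132 s.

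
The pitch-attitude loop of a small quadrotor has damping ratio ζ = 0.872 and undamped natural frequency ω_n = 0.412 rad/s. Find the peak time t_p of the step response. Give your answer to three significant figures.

The damped frequency is ω_d = ω_n√(1−ζ²) = 0.412·√(1−0.760) = 0.202 rad/s.
Peak time t_p = π/ω_d = π/0.202 = 15.6 s.

t_p ≈ 15.6 s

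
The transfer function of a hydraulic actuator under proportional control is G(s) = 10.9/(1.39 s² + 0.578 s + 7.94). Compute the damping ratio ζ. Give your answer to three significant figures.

Dividing through by 1.39: denominator becomes s² + 0.4158 s + 5.712.
So ω_n = √5.712 = 2.39 rad/s and ζ = 0.4158/(2·2.39) = 0.0870.

ζ ≈ 0.0870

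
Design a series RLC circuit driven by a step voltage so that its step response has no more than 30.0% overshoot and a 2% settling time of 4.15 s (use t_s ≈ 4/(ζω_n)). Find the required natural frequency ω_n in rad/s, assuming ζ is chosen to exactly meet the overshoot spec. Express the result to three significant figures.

ω_n ≈ 2.69 rad/s

Inverting the overshoot relation: ζ = |ln 0.300|/√(π² + ln²0.300) = 0.358.
From t_s ≈ 4/(ζω_n): ω_n = 4/(ζ·t_s) = 4/(0.358·4.15) = 2.69 rad/s.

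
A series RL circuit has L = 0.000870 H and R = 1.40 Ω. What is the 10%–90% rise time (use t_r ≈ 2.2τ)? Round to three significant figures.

t_r ≈ 0.00137 s

τ = L/R = 0.000870/1.40 = 0.000621 s.
t_r ≈ 2.2τ = 0.00137 s.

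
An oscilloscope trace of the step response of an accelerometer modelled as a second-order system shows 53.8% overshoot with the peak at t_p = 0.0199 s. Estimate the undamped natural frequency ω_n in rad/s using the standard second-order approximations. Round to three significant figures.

The overshoot fixes ζ = −ln(OS)/√(π²+ln²(OS)) = 0.194.
t_p = π/ω_d ⇒ ω_d = 158 rad/s; then ω_n = ω_d/√(1−ζ²) = 161 rad/s.

ω_n ≈ 161 rad/s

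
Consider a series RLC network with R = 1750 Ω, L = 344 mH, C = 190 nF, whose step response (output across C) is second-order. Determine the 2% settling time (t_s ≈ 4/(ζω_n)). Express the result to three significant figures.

For a series RLC circuit (capacitor voltage as output), ω_n = 1/√(LC) = 1/√(344 mH · 190 nF) = 3910 rad/s.
ζ = (R/2)·√(C/L) = (1750/2)·√(190 nF/344 mH) = 0.650.
t_s ≈ 4/(ζω_n) = 0.00157 s.

t_s ≈ 0.00157 s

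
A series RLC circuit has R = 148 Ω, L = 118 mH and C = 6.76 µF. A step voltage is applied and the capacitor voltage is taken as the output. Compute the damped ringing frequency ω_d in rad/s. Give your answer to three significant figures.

For a series RLC circuit (capacitor voltage as output), ω_n = 1/√(LC) = 1/√(118 mH · 6.76 µF) = 1120 rad/s.
ζ = (R/2)·√(C/L) = (148/2)·√(6.76 µF/118 mH) = 0.560.
ω_d = 1120·√(1 − 0.560²) = 928 rad/s.

ω_d ≈ 928 rad/s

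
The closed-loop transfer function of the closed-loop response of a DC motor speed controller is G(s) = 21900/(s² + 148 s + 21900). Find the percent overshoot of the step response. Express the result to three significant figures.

%OS ≈ 16.3%

Matching coefficients with s² + 2ζω_n s + ω_n² gives ω_n² = 21900 ⇒ ω_n = 148 rad/s, and ζ = 148/(2ω_n) = 0.500.
%OS = 100 e^{−πζ/√(1−ζ²)} with ζ = 0.500 gives 16.3%.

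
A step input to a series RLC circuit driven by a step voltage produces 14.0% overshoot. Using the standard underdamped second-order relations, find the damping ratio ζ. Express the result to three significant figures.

ζ ≈ 0.531

From %OS = 100·exp(−πζ/√(1−ζ²)), invert to get ζ = −ln(OS)/√(π² + ln²(OS)) with OS = 0.140.
−ln 0.140 = 1.966, so ζ = 1.966/√(π² + 3.866) = 0.531.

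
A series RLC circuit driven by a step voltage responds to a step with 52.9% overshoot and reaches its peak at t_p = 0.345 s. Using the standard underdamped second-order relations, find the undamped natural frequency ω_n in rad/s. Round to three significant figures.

ω_n ≈ 9.29 rad/s

ζ from %OS: ζ = |ln 0.529|/√(π²+ln²0.529) = 0.199.
t_p = π/ω_d ⇒ ω_d = 9.11 rad/s; then ω_n = ω_d/√(1−ζ²) = 9.29 rad/s.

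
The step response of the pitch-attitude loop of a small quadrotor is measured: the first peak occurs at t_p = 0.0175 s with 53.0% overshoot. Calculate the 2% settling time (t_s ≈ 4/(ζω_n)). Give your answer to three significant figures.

t_s ≈ 0.110 s

The overshoot fixes ζ = −ln(OS)/√(π²+ln²(OS)) = 0.198.
t_p = π/ω_d ⇒ ω_d = 180 rad/s; then ω_n = ω_d/√(1−ζ²) = 183 rad/s.
t_s ≈ 4/(ζω_n) = 4/(0.198·183) = 0.110 s.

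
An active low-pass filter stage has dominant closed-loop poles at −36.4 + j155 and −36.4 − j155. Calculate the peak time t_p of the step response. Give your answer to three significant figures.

t_p ≈ 0.0203 s

t_p = π/ω_d with ω_d = 155 (the imaginary part), so t_p = 0.0203 s.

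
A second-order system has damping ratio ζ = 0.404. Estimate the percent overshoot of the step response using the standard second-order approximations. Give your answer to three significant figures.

%OS ≈ 25.0%

For an underdamped second-order system, %OS = 100·exp(−πζ/√(1−ζ²)).
πζ/√(1−ζ²) = π·0.404/√(1−0.163) = 1.387, so %OS = 100·e^(−1.387) = 25.0%.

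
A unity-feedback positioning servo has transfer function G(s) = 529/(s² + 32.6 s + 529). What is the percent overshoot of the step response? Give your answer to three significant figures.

%OS ≈ 4.26%

ω_n = √529 = 23.0 rad/s; ζ = 32.6/(2·23.0) = 0.709.
Overshoot: exp(−π·0.709/√(1−0.709²)) = 0.0426, i.e. 4.26%.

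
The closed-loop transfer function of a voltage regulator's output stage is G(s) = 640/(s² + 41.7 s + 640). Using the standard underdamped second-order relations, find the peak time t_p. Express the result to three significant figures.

t_p ≈ 0.219 s

Comparing the denominator to s² + 2ζω_n s + ω_n²: ω_n = √640 = 25.3 rad/s, and 2ζω_n = 41.7 so ζ = 41.7/(2·25.3) = 0.824.
The damped frequency ω_d = ω_n√(1−ζ²) = 14.3 rad/s. Then t_p = π/ω_d = 0.219 s.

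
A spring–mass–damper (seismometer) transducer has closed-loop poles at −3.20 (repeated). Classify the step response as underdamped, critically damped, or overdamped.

Since there is a repeated negative-real pole, the response is critically damped.

critically damped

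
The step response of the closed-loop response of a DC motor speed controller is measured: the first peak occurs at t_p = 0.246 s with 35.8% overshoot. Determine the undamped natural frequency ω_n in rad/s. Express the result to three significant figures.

ζ from %OS: ζ = |ln 0.358|/√(π²+ln²0.358) = 0.311.
From t_p = π/ω_d, ω_d = π/0.246 = 12.8 rad/s, so ω_n = ω_d/√(1−ζ²) = 13.4 rad/s.

ω_n ≈ 13.4 rad/s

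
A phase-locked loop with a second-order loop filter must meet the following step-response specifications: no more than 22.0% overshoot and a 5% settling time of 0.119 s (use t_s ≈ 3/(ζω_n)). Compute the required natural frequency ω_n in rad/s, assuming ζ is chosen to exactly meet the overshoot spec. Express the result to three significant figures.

ω_n ≈ 58.1 rad/s

Inverting the overshoot relation: ζ = |ln 0.220|/√(π² + ln²0.220) = 0.434.
From t_s ≈ 3/(ζω_n): ω_n = 3/(ζ·t_s) = 3/(0.434·0.119) = 58.1 rad/s.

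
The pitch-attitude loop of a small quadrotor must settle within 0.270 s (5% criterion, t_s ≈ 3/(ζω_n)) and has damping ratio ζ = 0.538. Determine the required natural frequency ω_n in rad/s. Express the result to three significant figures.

ω_n ≈ 20.7 rad/s

Rearranging t_s ≈ 3/(ζω_n) gives ω_n = 3/(ζ·t_s) = 3/(0.538 × 0.270) = 20.7 rad/s.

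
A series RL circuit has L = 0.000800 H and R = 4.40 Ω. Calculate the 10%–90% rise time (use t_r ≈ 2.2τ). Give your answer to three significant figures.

t_r ≈ 0.000400 s

τ = L/R = 0.000800/4.40 = 0.000182 s.
t_r ≈ 2.2τ = 0.000400 s.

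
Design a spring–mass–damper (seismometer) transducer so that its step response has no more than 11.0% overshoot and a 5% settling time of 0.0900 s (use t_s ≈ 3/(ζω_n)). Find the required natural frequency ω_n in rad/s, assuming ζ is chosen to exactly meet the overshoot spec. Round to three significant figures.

ω_n ≈ 58.0 rad/s

From %OS = 100·exp(−πζ/√(1−ζ²)), invert to get ζ = −ln(OS)/√(π² + ln²(OS)) with OS = 0.110.
−ln 0.110 = 2.207, so ζ = 2.207/√(π² + 4.872) = 0.575.
Then ω_n = 3/(ζ t_s) = 3/(0.575 × 0.0900) = 58.0 rad/s.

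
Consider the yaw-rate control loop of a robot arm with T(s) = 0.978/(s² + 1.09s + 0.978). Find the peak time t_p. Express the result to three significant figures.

Comparing the denominator to s² + 2ζω_n s + ω_n²: ω_n = √0.978 = 0.989 rad/s, and 2ζω_n = 1.09 so ζ = 1.09/(2·0.989) = 0.551.
ω_d = ω_n√(1−ζ²) = 0.825 rad/s. Then t_p = π/ω_d = 3.81 s.

t_p ≈ 3.81 s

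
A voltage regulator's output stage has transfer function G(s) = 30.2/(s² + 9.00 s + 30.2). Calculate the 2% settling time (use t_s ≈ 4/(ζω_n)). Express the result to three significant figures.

t_s ≈ 0.889 s

ω_n = √30.2 = 5.50 rad/s; ζ = 9.00/(2·5.50) = 0.819.
t_s ≈ 4/(ζω_n) = 4/(0.819·5.50) = 0.889 s.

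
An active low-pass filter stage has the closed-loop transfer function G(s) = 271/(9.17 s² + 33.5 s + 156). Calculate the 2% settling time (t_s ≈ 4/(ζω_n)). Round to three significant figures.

t_s ≈ 2.19 s

Dividing through by 9.17: denominator becomes s² + 3.653 s + 17.01.
So ω_n = √17.01 = 4.12 rad/s and ζ = 3.653/(2·4.12) = 0.443.
t_s ≈ 4/(ζω_n) = 2.19 s.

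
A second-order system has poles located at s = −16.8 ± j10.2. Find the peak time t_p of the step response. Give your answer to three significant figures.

t_p = π/ω_d with ω_d = 10.2 (the imaginary part), so t_p = 0.308 s.

t_p ≈ 0.308 s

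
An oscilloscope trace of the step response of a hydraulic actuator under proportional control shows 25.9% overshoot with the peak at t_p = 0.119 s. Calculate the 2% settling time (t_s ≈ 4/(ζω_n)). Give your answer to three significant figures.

ζ from %OS: ζ = |ln 0.259|/√(π²+ln²0.259) = 0.395.
t_p = π/ω_d ⇒ ω_d = 26.4 rad/s; then ω_n = ω_d/√(1−ζ²) = 28.7 rad/s.
t_s ≈ 4/(ζω_n) = 4/(0.395·28.7) = 0.352 s.

t_s ≈ 0.352 s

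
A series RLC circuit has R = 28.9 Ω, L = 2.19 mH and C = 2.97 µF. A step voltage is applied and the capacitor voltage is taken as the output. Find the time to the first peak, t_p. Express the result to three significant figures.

For a series RLC circuit (capacitor voltage as output), ω_n = 1/√(LC) = 1/√(2.19 mH · 2.97 µF) = 12400 rad/s.
ζ = (R/2)·√(C/L) = (28.9/2)·√(2.97 µF/2.19 mH) = 0.532.
ω_d = 12400·√(1 − 0.532²) = 10500 rad/s. t_p = π/ω_d = 0.000299 s.

t_p ≈ 0.000299 s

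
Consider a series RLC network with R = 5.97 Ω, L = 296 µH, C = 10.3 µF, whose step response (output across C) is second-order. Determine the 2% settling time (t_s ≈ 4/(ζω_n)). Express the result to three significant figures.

t_s ≈ 0.000397 s

For a series RLC circuit (capacitor voltage as output), ω_n = 1/√(LC) = 1/√(296 µH · 10.3 µF) = 18100 rad/s.
ζ = (R/2)·√(C/L) = (5.97/2)·√(10.3 µF/296 µH) = 0.557.
t_s ≈ 4/(ζω_n) = 0.000397 s.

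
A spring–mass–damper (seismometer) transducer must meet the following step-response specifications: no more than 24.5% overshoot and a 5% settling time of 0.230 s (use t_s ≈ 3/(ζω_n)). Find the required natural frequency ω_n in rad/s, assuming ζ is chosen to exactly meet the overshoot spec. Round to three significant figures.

Inverting the overshoot relation: ζ = |ln 0.245|/√(π² + ln²0.245) = 0.409.
Then ω_n = 3/(ζ t_s) = 3/(0.409 × 0.230) = 31.9 rad/s.

ω_n ≈ 31.9 rad/s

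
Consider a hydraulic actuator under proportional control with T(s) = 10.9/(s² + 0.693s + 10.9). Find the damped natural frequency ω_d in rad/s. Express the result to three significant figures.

Matching coefficients with s² + 2ζω_n s + ω_n² gives ω_n² = 10.9 ⇒ ω_n = 3.30 rad/s, and ζ = 0.693/(2ω_n) = 0.105.
ω_d = 3.30·√(1 − 0.105²) = 3.28 rad/s.

ω_d ≈ 3.28 rad/s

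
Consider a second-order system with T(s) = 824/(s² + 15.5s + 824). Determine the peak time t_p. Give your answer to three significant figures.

Comparing the denominator to s² + 2ζω_n s + ω_n²: ω_n = √824 = 28.7 rad/s, and 2ζω_n = 15.5 so ζ = 15.5/(2·28.7) = 0.270.
ω_d = 28.7·√(1 − 0.270²) = 27.6 rad/s. Then t_p = π/ω_d = 0.114 s.

t_p ≈ 0.114 s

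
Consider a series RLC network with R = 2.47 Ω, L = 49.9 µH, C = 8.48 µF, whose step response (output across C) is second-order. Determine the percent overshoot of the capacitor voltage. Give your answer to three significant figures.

%OS ≈ 15.6%

For a series RLC circuit (capacitor voltage as output), ω_n = 1/√(LC) = 1/√(49.9 µH · 8.48 µF) = 48600 rad/s.
ζ = (R/2)·√(C/L) = (2.47/2)·√(8.48 µF/49.9 µH) = 0.509.
Overshoot: exp(−π·0.509/√(1−0.509²)) = 0.156, i.e. 15.6%.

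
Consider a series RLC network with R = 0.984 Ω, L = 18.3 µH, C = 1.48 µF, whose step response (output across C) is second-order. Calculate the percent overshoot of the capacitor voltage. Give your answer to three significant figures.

For a series RLC circuit (capacitor voltage as output), ω_n = 1/√(LC) = 1/√(18.3 µH · 1.48 µF) = 192000 rad/s.
ζ = (R/2)·√(C/L) = (0.984/2)·√(1.48 µF/18.3 µH) = 0.140.
%OS = 100·exp(−πζ/√(1−ζ²)) = 64.2%.

%OS ≈ 64.2%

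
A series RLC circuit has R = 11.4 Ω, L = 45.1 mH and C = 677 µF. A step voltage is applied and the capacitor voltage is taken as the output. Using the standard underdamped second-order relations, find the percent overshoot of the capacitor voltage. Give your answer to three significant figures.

For a series RLC circuit (capacitor voltage as output), ω_n = 1/√(LC) = 1/√(45.1 mH · 677 µF) = 181 rad/s.
ζ = (R/2)·√(C/L) = (11.4/2)·√(677 µF/45.1 mH) = 0.698.
%OS = 100 e^{−πζ/√(1−ζ²)} with ζ = 0.698 gives 4.66%.

%OS ≈ 4.66%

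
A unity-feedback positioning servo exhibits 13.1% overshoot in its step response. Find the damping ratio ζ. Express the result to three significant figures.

Inverting the overshoot relation: ζ = |ln 0.131|/√(π² + ln²0.131) = 0.543.

ζ ≈ 0.543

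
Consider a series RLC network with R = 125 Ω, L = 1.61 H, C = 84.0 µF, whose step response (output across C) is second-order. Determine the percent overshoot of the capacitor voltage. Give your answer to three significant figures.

%OS ≈ 20.4%

For a series RLC circuit (capacitor voltage as output), ω_n = 1/√(LC) = 1/√(1.61 H · 84.0 µF) = 86.0 rad/s.
ζ = (R/2)·√(C/L) = (125/2)·√(84.0 µF/1.61 H) = 0.451.
Overshoot: exp(−π·0.451/√(1−0.451²)) = 0.204, i.e. 20.4%.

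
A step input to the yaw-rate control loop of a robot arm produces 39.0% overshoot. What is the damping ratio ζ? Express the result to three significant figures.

ζ ≈ 0.287

ζ = −ln(OS)/√(π² + (ln OS)²). With OS = 0.390, ln OS = −0.9416 and ζ = 0.9416/3.280 = 0.287.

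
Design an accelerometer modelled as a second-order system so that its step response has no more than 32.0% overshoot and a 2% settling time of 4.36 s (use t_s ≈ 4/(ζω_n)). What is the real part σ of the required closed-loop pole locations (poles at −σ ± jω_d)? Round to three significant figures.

The settling-time spec alone fixes σ = ζω_n = 4/t_s = 4/4.36 = 0.917.
(Overshoot then fixes ζ = 0.341 and hence ω_d = σ·√(1−ζ²)/ζ = 2.53 rad/s.)

σ ≈ 0.917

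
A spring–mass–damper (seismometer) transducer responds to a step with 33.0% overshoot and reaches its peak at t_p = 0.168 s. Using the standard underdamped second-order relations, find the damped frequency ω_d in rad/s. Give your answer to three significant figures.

t_p = π/ω_d, so ω_d = π/0.168 = 18.7 rad/s.

ω_d ≈ 18.7 rad/s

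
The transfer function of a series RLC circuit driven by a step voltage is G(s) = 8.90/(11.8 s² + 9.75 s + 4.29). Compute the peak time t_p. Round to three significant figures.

Dividing through by 11.8: denominator becomes s² + 0.8263 s + 0.3636.
So ω_n = √0.3636 = 0.603 rad/s and ζ = 0.8263/(2·0.603) = 0.685.
ω_d = 0.603·√(1 − 0.685²) = 0.439 rad/s. t_p = π/ω_d = 7.15 s.

t_p ≈ 7.15 s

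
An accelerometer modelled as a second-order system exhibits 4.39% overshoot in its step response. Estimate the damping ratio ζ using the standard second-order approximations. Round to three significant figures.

Inverting the overshoot relation: ζ = |ln 0.0439|/√(π² + ln²0.0439) = 0.705.

ζ ≈ 0.705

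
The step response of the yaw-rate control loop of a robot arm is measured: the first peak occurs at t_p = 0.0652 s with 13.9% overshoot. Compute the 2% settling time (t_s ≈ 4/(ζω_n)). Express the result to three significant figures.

ζ from %OS: ζ = |ln 0.139|/√(π²+ln²0.139) = 0.532.
From t_p = π/ω_d, ω_d = π/0.0652 = 48.2 rad/s, so ω_n = ω_d/√(1−ζ²) = 56.9 rad/s.
t_s ≈ 4/(ζω_n) = 4/(0.532·56.9) = 0.132 s.

t_s ≈ 0.132 s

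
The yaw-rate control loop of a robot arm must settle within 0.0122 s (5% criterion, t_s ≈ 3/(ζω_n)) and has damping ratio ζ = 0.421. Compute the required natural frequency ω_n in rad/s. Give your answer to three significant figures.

ω_n ≈ 584 rad/s

Rearranging t_s ≈ 3/(ζω_n) gives ω_n = 3/(ζ·t_s) = 3/(0.421 × 0.0122) = 584 rad/s.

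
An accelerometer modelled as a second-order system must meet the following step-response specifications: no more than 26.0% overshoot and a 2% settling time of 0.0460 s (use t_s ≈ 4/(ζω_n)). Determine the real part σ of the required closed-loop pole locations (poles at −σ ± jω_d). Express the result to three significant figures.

The settling-time spec alone fixes σ = ζω_n = 4/t_s = 4/0.0460 = 87.0.
(Overshoot then fixes ζ = 0.394 and hence ω_d = σ·√(1−ζ²)/ζ = 203 rad/s.)

σ ≈ 87.0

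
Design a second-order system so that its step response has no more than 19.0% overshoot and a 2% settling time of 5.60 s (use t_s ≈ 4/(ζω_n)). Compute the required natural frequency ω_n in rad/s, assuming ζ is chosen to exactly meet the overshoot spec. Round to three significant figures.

ω_n ≈ 1.53 rad/s

From %OS = 100·exp(−πζ/√(1−ζ²)), invert to get ζ = −ln(OS)/√(π² + ln²(OS)) with OS = 0.190.
−ln 0.190 = 1.661, so ζ = 1.661/√(π² + 2.758) = 0.467.
Then ω_n = 4/(ζ t_s) = 4/(0.467 × 5.60) = 1.53 rad/s.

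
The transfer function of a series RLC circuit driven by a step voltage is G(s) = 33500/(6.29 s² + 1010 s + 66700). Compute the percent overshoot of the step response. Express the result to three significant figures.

Dividing through by 6.29: denominator becomes s² + 160.6 s + 10600.
So ω_n = √10600 = 103 rad/s and ζ = 160.6/(2·103) = 0.780.
Overshoot: exp(−π·0.780/√(1−0.780²)) = 0.0200, i.e. 2.00%.

%OS ≈ 2.00%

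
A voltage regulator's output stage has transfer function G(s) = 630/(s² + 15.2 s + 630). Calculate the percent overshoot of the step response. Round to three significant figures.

Comparing the denominator to s² + 2ζω_n s + ω_n²: ω_n = √630 = 25.1 rad/s, and 2ζω_n = 15.2 so ζ = 15.2/(2·25.1) = 0.303.
Overshoot: exp(−π·0.303/√(1−0.303²)) = 0.369, i.e. 36.9%.

%OS ≈ 36.9%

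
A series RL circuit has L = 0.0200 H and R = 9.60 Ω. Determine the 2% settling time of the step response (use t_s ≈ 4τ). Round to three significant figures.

τ = L/R = 0.0200/9.60 = 0.00208 s.
t_s ≈ 4τ = 0.00833 s.

t_s ≈ 0.00833 s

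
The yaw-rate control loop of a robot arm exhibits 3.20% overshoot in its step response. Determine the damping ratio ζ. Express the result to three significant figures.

ζ ≈ 0.739

From %OS = 100·exp(−πζ/√(1−ζ²)), invert to get ζ = −ln(OS)/√(π² + ln²(OS)) with OS = 0.0320.
−ln 0.0320 = 3.442, so ζ = 3.442/√(π² + 11.85) = 0.739.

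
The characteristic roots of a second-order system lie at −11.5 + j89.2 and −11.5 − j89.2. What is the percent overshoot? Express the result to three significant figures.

%OS ≈ 66.7%

The poles are at −σ ± jω_d with σ = 11.5 and ω_d = 89.2, so ω_n = √(σ²+ω_d²) = 89.9 rad/s and ζ = σ/ω_n = 0.128.
%OS = 100·exp(−πζ/√(1−ζ²)) = 66.7%.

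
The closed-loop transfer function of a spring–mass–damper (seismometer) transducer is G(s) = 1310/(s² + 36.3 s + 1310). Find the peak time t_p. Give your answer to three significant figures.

Matching coefficients with s² + 2ζω_n s + ω_n² gives ω_n² = 1310 ⇒ ω_n = 36.2 rad/s, and ζ = 36.3/(2ω_n) = 0.501.
ω_d = 36.2·√(1 − 0.501²) = 31.3 rad/s. Then t_p = π/ω_d = 0.100 s.

t_p ≈ 0.100 s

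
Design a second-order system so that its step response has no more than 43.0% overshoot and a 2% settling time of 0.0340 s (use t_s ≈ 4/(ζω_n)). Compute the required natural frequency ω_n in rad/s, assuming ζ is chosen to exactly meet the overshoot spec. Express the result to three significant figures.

ω_n ≈ 453 rad/s

From %OS = 100·exp(−πζ/√(1−ζ²)), invert to get ζ = −ln(OS)/√(π² + ln²(OS)) with OS = 0.430.
−ln 0.430 = 0.8440, so ζ = 0.8440/√(π² + 0.7123) = 0.259.
From t_s ≈ 4/(ζω_n): ω_n = 4/(ζ·t_s) = 4/(0.259·0.0340) = 453 rad/s.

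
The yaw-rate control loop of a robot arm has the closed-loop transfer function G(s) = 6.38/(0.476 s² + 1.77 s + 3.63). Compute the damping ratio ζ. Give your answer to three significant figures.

Dividing through by 0.476: denominator becomes s² + 3.718 s + 7.626.
So ω_n = √7.626 = 2.76 rad/s and ζ = 3.718/(2·2.76) = 0.673.

ζ ≈ 0.673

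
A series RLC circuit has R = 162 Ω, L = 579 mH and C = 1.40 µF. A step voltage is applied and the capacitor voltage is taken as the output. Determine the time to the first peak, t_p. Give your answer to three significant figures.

t_p ≈ 0.00285 s

For a series RLC circuit (capacitor voltage as output), ω_n = 1/√(LC) = 1/√(579 mH · 1.40 µF) = 1110 rad/s.
ζ = (R/2)·√(C/L) = (162/2)·√(1.40 µF/579 mH) = 0.126.
ω_d = 1110·√(1 − 0.126²) = 1100 rad/s. t_p = π/ω_d = 0.00285 s.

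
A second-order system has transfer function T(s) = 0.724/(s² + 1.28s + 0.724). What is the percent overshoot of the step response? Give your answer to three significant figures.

ω_n = √0.724 = 0.851 rad/s; ζ = 1.28/(2·0.851) = 0.752.
Overshoot: exp(−π·0.752/√(1−0.752²)) = 0.0277, i.e. 2.77%.

%OS ≈ 2.77%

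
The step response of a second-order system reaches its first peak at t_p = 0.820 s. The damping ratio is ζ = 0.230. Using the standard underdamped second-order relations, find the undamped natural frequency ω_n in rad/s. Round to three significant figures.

Peak time t_p = π/ω_d, so ω_d = π/t_p = π/0.820 = 3.83 rad/s.
ω_n = ω_d/√(1−ζ²) = 3.83/√0.947 = 3.94 rad/s.

ω_n ≈ 3.94 rad/s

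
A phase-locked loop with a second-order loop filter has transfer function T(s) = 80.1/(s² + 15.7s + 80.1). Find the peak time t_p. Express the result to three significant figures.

Matching coefficients with s² + 2ζω_n s + ω_n² gives ω_n² = 80.1 ⇒ ω_n = 8.95 rad/s, and ζ = 15.7/(2ω_n) = 0.877.
ω_d = ω_n√(1−ζ²) = 4.30 rad/s. Then t_p = π/ω_d = 0.731 s.

t_p ≈ 0.731 s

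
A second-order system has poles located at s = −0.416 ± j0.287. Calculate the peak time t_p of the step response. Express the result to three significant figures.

t_p ≈ 10.9 s

t_p = π/ω_d with ω_d = 0.287 (the imaginary part), so t_p = 10.9 s.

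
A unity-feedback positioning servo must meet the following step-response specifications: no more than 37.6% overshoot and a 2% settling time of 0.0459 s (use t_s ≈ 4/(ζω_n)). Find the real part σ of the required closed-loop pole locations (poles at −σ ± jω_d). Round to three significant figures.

The settling-time spec alone fixes σ = ζω_n = 4/t_s = 4/0.0459 = 87.1.
(Overshoot then fixes ζ = 0.297 and hence ω_d = σ·√(1−ζ²)/ζ = 280 rad/s.)

σ ≈ 87.1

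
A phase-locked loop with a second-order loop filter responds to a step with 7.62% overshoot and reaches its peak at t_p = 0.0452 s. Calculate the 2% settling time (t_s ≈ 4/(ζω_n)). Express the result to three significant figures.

t_s ≈ 0.0702 s

ζ from %OS: ζ = |ln 0.0762|/√(π²+ln²0.0762) = 0.634.
From t_p = π/ω_d, ω_d = π/0.0452 = 69.5 rad/s, so ω_n = ω_d/√(1−ζ²) = 89.9 rad/s.
t_s ≈ 4/(ζω_n) = 4/(0.634·89.9) = 0.0702 s.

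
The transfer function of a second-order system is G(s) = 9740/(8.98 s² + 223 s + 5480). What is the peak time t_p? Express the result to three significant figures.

t_p ≈ 0.147 s

Dividing through by 8.98: denominator becomes s² + 24.83 s + 610.2.
So ω_n = √610.2 = 24.7 rad/s and ζ = 24.83/(2·24.7) = 0.503.
The damped frequency ω_d = ω_n√(1−ζ²) = 21.4 rad/s. t_p = π/ω_d = 0.147 s.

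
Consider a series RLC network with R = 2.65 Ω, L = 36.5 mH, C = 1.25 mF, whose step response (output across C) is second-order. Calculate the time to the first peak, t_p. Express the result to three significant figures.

t_p ≈ 0.0219 s

For a series RLC circuit (capacitor voltage as output), ω_n = 1/√(LC) = 1/√(36.5 mH · 1.25 mF) = 148 rad/s.
ζ = (R/2)·√(C/L) = (2.65/2)·√(1.25 mF/36.5 mH) = 0.245.
The damped frequency ω_d = ω_n√(1−ζ²) = 144 rad/s. t_p = π/ω_d = 0.0219 s.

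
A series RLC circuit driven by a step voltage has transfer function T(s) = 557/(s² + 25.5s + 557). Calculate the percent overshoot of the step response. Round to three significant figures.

Comparing the denominator to s² + 2ζω_n s + ω_n²: ω_n = √557 = 23.6 rad/s, and 2ζω_n = 25.5 so ζ = 25.5/(2·23.6) = 0.540.
%OS = 100 e^{−πζ/√(1−ζ²)} with ζ = 0.540 gives 13.3%.

%OS ≈ 13.3%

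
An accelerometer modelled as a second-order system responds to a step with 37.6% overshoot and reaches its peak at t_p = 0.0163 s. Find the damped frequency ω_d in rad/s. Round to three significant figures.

t_p = π/ω_d, so ω_d = π/0.0163 = 193 rad/s.

ω_d ≈ 193 rad/s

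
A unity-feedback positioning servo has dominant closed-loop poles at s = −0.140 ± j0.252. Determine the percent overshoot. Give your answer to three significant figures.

%OS ≈ 17.5%

With σ = 0.140, ω_d = 0.252: ω_n = √(σ²+ω_d²) = 0.288 rad/s, ζ = σ/ω_n = 0.486.
Overshoot: exp(−π·0.486/√(1−0.486²)) = 0.175, i.e. 17.5%.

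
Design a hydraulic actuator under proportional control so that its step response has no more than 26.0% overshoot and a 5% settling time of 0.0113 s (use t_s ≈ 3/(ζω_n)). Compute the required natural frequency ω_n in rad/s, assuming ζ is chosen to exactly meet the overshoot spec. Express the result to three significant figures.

From %OS = 100·exp(−πζ/√(1−ζ²)), invert to get ζ = −ln(OS)/√(π² + ln²(OS)) with OS = 0.260.
−ln 0.260 = 1.347, so ζ = 1.347/√(π² + 1.815) = 0.394.
Then ω_n = 3/(ζ t_s) = 3/(0.394 × 0.0113) = 674 rad/s.

ω_n ≈ 674 rad/s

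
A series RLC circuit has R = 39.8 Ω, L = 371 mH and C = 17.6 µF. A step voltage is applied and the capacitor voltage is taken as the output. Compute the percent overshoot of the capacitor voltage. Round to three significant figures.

%OS ≈ 64.7%

For a series RLC circuit (capacitor voltage as output), ω_n = 1/√(LC) = 1/√(371 mH · 17.6 µF) = 391 rad/s.
ζ = (R/2)·√(C/L) = (39.8/2)·√(17.6 µF/371 mH) = 0.137.
Overshoot: exp(−π·0.137/√(1−0.137²)) = 0.647, i.e. 64.7%.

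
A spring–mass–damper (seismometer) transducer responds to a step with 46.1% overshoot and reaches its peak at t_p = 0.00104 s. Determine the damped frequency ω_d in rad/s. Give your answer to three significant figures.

ω_d ≈ 3020 rad/s

t_p = π/ω_d, so ω_d = π/0.00104 = 3020 rad/s.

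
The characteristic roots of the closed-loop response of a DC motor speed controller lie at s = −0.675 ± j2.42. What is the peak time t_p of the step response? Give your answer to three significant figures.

t_p ≈ 1.30 s

t_p = π/ω_d with ω_d = 2.42 (the imaginary part), so t_p = 1.30 s.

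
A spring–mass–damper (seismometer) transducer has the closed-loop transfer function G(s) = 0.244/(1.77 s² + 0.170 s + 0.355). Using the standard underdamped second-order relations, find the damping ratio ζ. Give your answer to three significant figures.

Dividing through by 1.77: denominator becomes s² + 0.09605 s + 0.2006.
So ω_n = √0.2006 = 0.448 rad/s and ζ = 0.09605/(2·0.448) = 0.107.

ζ ≈ 0.107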